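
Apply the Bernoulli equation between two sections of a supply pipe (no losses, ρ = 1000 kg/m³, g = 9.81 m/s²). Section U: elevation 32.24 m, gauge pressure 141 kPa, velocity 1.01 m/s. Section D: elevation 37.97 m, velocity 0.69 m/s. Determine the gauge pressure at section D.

P₂ ≈ 85.1 kPa

Pressure head at U: ψ₁ = P₁/(ρg) = 141×1000 / (1000 × 9.81) = 14.37 m.
Velocity heads: v₁²/2g = 1.01²/19.62 = 0.052 m; v₂²/2g = 0.69²/19.62 = 0.024 m.
Total head H = z₁ + ψ₁ + v₁²/2g = 32.24 + 14.37 + 0.052 = 46.66 m.
ψ₂ = H − z₂ − v₂²/2g = 46.66 − 37.97 − 0.024 = 8.67 m.
P₂ = ρgψ₂ = 1000 × 9.81 × 8.67 ≈ 85.1 kPa.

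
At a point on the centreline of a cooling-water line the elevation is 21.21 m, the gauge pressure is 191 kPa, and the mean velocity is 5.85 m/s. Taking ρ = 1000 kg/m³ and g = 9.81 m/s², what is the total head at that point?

h ≈ 42.42 m

Pressure head ψ = P/(ρg) = 191×1000 / (1000 × 9.81) = 19.47 m.
Velocity head = v²/(2g) = 5.85² / (2 × 9.81) = 1.744 m.
h = z + ψ + v²/(2g) = 21.21 + 19.47 + 1.744 = 42.42 m.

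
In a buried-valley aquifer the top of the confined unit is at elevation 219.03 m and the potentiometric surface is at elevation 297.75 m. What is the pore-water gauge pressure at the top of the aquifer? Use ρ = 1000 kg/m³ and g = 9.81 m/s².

Pressure head at the aquifer top: ψ = h − z = 297.75 − 219.03 = 78.72 m.
P = ρgψ = 1000 × 9.81 × 78.72 = 772243 Pa ≈ 772 kPa.

P ≈ 772 kPa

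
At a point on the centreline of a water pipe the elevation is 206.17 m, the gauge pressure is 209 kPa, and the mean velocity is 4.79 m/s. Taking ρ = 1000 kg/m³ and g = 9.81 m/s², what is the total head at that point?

h ≈ 228.64 m

Pressure head ψ = P/(ρg) = 209×1000 / (1000 × 9.81) = 21.30 m.
Velocity head = v²/(2g) = 4.79² / (2 × 9.81) = 1.169 m.
h = z + ψ + v²/(2g) = 206.17 + 21.30 + 1.169 = 228.64 m.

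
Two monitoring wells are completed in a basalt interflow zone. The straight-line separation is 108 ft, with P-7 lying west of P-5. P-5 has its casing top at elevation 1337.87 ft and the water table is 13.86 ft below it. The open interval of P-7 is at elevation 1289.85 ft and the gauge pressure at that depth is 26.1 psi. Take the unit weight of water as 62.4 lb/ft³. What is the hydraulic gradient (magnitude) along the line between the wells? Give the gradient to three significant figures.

i ≈ 0.241

Total head at P-5: h = 1337.87 − 13.86 = 1324.01 ft.
Pressure head at P-7: ψ = 144·P/γ = 144 × 26.1 / 62.4 = 60.23 ft.
Total head at P-7: h = z + ψ = 1289.85 + 60.23 = 1350.08 ft.
Head difference: h(P-5) − h(P-7) = 1324.01 − 1350.08 = -26.07 ft.
Hydraulic gradient: i = |Δh| / L = 26.07 / 108 = 0.241.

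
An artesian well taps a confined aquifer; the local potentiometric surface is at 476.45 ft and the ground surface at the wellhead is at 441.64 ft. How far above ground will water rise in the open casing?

Water rises to the potentiometric surface, so the rise above ground = 476.45 − 441.64 = 34.81 ft.

≈ 34.81 ft above ground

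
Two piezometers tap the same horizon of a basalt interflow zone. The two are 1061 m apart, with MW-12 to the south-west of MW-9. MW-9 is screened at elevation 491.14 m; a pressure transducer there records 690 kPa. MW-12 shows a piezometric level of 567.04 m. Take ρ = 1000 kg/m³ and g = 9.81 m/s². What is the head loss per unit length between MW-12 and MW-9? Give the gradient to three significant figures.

i ≈ 0.00524 m/m

Pressure head at MW-9: ψ = P/(ρg) = 690×1000 / (1000 × 9.81) = 70.34 m.
Total head at MW-9: h = z + ψ = 491.14 + 70.34 = 561.48 m.
Total head at MW-12: h = 567.04 m (water level in the piezometer is the total head).
Head difference: h(MW-9) − h(MW-12) = 561.48 − 567.04 = -5.56 m.
Hydraulic gradient: i = |Δh| / L = 5.56 / 1061 = 0.00524.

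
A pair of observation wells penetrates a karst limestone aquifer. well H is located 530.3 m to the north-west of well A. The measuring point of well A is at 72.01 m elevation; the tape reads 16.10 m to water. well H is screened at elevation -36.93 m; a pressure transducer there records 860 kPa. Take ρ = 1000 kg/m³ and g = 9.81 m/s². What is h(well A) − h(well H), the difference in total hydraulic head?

Total head at well A: h = 72.01 − 16.10 = 55.91 m.
Pressure head at well H: ψ = P/(ρg) = 860×1000 / (1000 × 9.81) = 87.67 m.
Total head at well H: h = z + ψ = -36.93 + 87.67 = 50.74 m.
Head difference: h(well A) − h(well H) = 55.91 − 50.74 = 5.17 m.

Δh ≈ 5.17 m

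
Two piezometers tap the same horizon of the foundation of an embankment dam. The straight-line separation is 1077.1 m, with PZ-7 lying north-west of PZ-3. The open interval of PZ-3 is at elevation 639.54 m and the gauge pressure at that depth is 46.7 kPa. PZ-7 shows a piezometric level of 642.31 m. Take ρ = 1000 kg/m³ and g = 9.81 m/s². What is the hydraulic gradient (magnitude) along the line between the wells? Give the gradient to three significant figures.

Pressure head at PZ-3: ψ = P/(ρg) = 46.7×1000 / (1000 × 9.81) = 4.76 m.
Total head at PZ-3: h = z + ψ = 639.54 + 4.76 = 644.30 m.
Total head at PZ-7: h = 642.31 m (water level in the piezometer is the total head).
Head difference: h(PZ-3) − h(PZ-7) = 644.30 − 642.31 = 1.99 m.
Hydraulic gradient: i = |Δh| / L = 1.99 / 1077.1 = 0.00185.

i ≈ 0.00185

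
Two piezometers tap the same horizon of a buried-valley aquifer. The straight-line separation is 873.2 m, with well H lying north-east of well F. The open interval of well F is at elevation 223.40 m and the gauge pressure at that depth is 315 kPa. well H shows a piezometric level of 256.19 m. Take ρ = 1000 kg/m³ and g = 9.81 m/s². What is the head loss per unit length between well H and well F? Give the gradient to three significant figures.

i ≈ 0.000779 m/m

Pressure head at well F: ψ = P/(ρg) = 315×1000 / (1000 × 9.81) = 32.11 m.
Total head at well F: h = z + ψ = 223.40 + 32.11 = 255.51 m.
Total head at well H: h = 256.19 m (water level in the piezometer is the total head).
Head difference: h(well F) − h(well H) = 255.51 − 256.19 = -0.68 m.
Hydraulic gradient: i = |Δh| / L = 0.68 / 873.2 = 0.000779.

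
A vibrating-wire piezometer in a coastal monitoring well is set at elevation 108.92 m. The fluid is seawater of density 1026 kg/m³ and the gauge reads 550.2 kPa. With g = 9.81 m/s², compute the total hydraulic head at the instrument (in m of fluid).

ψ = P/(ρg) = 550.2×1000 / (1026 × 9.81) = 54.66 m.
h = z + ψ = 108.92 + 54.66 = 163.58 m.

h ≈ 163.58 m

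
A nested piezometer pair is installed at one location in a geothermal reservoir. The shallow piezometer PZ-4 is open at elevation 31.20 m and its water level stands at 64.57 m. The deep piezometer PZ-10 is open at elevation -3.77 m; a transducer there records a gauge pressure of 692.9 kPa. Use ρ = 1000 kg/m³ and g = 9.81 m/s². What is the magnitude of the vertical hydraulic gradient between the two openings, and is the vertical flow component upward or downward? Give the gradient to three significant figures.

|i_v| ≈ 0.0655; vertical flow is upward

Total head at PZ-4: h = 64.57 m (water level in the standpipe).
Pressure head at PZ-10: ψ = P/(ρg) = 692.9×1000 / (1000 × 9.81) = 70.63 m.
Total head at PZ-10: h = z + ψ = -3.77 + 70.63 = 66.86 m.
Δh = h(PZ-4) − h(PZ-10) = 64.57 − 66.86 = -2.29 m.
Vertical separation Δz = 31.20 − (-3.77) = 34.97 m.
|i_v| = |Δh| / Δz = 2.29 / 34.97 = 0.0655.
Head is higher in the deep piezometer, so vertical flow is upward (discharge condition).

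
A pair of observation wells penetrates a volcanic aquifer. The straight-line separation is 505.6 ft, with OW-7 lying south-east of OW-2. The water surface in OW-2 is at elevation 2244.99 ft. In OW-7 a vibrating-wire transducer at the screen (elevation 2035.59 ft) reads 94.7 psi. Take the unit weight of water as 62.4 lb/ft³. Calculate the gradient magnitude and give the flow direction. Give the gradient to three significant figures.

i ≈ 0.0181; groundwater flows toward the north-west

Total head at OW-2: h = 2244.99 ft (water level in the piezometer is the total head).
Pressure head at OW-7: ψ = 144·P/γ = 144 × 94.7 / 62.4 = 218.54 ft.
Total head at OW-7: h = z + ψ = 2035.59 + 218.54 = 2254.13 ft.
Head difference: h(OW-2) − h(OW-7) = 2244.99 − 2254.13 = -9.14 ft.
Hydraulic gradient: i = |Δh| / L = 9.14 / 505.6 = 0.0181.
Flow is from higher to lower head: from OW-7 toward OW-2, i.e. toward the north-west.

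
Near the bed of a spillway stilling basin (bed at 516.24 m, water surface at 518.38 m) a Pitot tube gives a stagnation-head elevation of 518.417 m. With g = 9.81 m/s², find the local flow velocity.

Near the bed, under hydrostatic conditions, the piezometric head (z + ψ) equals the free-surface elevation, 518.38 m.
Velocity head = total − piezometric = 518.417 − 518.38 = 0.037 m.
v = √(2g·h_v) = √(2 × 9.81 × 0.037) = 0.852 m/s.

v ≈ 0.852 m/s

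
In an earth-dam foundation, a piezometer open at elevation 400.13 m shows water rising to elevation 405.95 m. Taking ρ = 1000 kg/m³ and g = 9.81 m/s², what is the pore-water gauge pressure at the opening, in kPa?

Pressure head ψ = h − z = 405.95 − 400.13 = 5.82 m.
P = ρgψ = 1000 × 9.81 × 5.82 = 57094 Pa ≈ 57.1 kPa.

P ≈ 57.1 kPa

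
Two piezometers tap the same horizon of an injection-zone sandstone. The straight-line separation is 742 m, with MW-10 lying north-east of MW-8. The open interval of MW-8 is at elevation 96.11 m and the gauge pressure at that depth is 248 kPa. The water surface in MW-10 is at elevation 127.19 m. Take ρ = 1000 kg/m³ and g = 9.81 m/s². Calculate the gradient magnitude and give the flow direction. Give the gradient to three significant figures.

i ≈ 0.00782; groundwater flows toward the south-west

Pressure head at MW-8: ψ = P/(ρg) = 248×1000 / (1000 × 9.81) = 25.28 m.
Total head at MW-8: h = z + ψ = 96.11 + 25.28 = 121.39 m.
Total head at MW-10: h = 127.19 m (water level in the piezometer is the total head).
Head difference: h(MW-8) − h(MW-10) = 121.39 − 127.19 = -5.80 m.
Hydraulic gradient: i = |Δh| / L = 5.80 / 742 = 0.00782.
Flow is from higher to lower head: from MW-10 toward MW-8, i.e. toward the south-west.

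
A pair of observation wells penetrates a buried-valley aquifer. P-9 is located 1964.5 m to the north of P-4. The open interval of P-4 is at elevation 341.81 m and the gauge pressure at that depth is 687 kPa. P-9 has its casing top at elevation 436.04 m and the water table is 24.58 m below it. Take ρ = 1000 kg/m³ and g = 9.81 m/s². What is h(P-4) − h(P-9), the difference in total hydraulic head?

Pressure head at P-4: ψ = P/(ρg) = 687×1000 / (1000 × 9.81) = 70.03 m.
Total head at P-4: h = z + ψ = 341.81 + 70.03 = 411.84 m.
Total head at P-9: h = 436.04 − 24.58 = 411.46 m.
Head difference: h(P-4) − h(P-9) = 411.84 − 411.46 = 0.38 m.

Δh ≈ 0.38 m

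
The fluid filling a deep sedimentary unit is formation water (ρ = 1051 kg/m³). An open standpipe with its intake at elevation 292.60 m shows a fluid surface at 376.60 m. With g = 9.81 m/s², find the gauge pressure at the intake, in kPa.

Pressure head ψ = h − z = 376.60 − 292.60 = 84.00 m.
P = ρgψ = 1051 × 9.81 × 84.00 = 866066 Pa ≈ 866 kPa.

P ≈ 866 kPa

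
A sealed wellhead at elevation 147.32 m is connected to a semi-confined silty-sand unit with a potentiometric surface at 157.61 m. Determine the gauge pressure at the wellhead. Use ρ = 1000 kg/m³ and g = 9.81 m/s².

Head above the cap: Δh = 157.61 − 147.32 = 10.29 m.
P = ρgΔh = 1000 × 9.81 × 10.29 = 100945 Pa ≈ 101 kPa.

P ≈ 101 kPa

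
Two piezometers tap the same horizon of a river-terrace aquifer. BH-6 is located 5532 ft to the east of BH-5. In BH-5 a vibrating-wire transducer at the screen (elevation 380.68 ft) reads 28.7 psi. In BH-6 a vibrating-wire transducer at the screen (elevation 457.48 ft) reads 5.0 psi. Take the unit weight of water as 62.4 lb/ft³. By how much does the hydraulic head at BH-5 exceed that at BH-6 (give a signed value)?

Pressure head at BH-5: ψ = 144·P/γ = 144 × 28.7 / 62.4 = 66.23 ft.
Total head at BH-5: h = z + ψ = 380.68 + 66.23 = 446.91 ft.
Pressure head at BH-6: ψ = 144·P/γ = 144 × 5.0 / 62.4 = 11.54 ft.
Total head at BH-6: h = z + ψ = 457.48 + 11.54 = 469.02 ft.
Head difference: h(BH-5) − h(BH-6) = 446.91 − 469.02 = -22.11 ft.

Δh ≈ -22.11 ft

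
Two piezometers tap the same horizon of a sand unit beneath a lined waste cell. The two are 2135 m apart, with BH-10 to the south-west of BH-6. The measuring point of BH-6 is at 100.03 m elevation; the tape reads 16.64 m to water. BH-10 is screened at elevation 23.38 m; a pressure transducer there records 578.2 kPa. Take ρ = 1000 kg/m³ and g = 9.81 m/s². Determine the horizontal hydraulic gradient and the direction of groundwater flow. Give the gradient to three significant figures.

Total head at BH-6: h = 100.03 − 16.64 = 83.39 m.
Pressure head at BH-10: ψ = P/(ρg) = 578.2×1000 / (1000 × 9.81) = 58.94 m.
Total head at BH-10: h = z + ψ = 23.38 + 58.94 = 82.32 m.
Head difference: h(BH-6) − h(BH-10) = 83.39 − 82.32 = 1.07 m.
Hydraulic gradient: i = |Δh| / L = 1.07 / 2135 = 0.000501.
Flow is from higher to lower head: from BH-6 toward BH-10, i.e. toward the south-west.

i ≈ 0.000501; groundwater flows toward the south-west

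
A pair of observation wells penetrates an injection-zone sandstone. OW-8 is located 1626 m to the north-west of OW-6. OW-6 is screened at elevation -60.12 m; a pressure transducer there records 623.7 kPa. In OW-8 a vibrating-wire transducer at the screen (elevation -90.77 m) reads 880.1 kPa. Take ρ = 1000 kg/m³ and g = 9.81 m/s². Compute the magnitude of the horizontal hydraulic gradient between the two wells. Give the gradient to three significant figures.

Pressure head at OW-6: ψ = P/(ρg) = 623.7×1000 / (1000 × 9.81) = 63.58 m.
Total head at OW-6: h = z + ψ = -60.12 + 63.58 = 3.46 m.
Pressure head at OW-8: ψ = P/(ρg) = 880.1×1000 / (1000 × 9.81) = 89.71 m.
Total head at OW-8: h = z + ψ = -90.77 + 89.71 = -1.06 m.
Head difference: h(OW-6) − h(OW-8) = 3.46 − (-1.06) = 4.52 m.
Hydraulic gradient: i = |Δh| / L = 4.52 / 1626 = 0.00278.

i ≈ 0.00278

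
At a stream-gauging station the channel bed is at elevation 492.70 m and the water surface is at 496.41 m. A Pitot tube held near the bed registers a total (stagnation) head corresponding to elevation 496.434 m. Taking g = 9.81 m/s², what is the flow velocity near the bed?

v ≈ 0.686 m/s

Near the bed, under hydrostatic conditions, the piezometric head (z + ψ) equals the free-surface elevation, 496.41 m.
Velocity head = total − piezometric = 496.434 − 496.41 = 0.024 m.
v = √(2g·h_v) = √(2 × 9.81 × 0.024) = 0.686 m/s.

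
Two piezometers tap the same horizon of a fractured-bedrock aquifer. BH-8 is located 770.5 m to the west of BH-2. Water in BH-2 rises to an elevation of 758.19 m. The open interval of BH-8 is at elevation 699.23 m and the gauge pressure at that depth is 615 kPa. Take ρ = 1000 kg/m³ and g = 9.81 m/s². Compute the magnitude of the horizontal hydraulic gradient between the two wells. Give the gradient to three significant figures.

Total head at BH-2: h = 758.19 m (water level in the piezometer is the total head).
Pressure head at BH-8: ψ = P/(ρg) = 615×1000 / (1000 × 9.81) = 62.69 m.
Total head at BH-8: h = z + ψ = 699.23 + 62.69 = 761.92 m.
Head difference: h(BH-2) − h(BH-8) = 758.19 − 761.92 = -3.73 m.
Hydraulic gradient: i = |Δh| / L = 3.73 / 770.5 = 0.00484.

i ≈ 0.00484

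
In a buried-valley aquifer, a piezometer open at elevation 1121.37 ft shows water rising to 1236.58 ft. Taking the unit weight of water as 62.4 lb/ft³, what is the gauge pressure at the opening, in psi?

P ≈ 49.9 psi

Pressure head ψ = h − z = 1236.58 − 1121.37 = 115.21 ft.
P = γ·ψ / 144 = 62.4 × 115.21 / 144 = 49.9 psi.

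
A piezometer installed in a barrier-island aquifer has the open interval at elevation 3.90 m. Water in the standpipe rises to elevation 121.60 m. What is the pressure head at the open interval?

Total head h = 121.60 m (the water-surface elevation in the piezometer).
Pressure head ψ = h − z = 121.60 − 3.90 = 117.70 m.

ψ ≈ 117.70 m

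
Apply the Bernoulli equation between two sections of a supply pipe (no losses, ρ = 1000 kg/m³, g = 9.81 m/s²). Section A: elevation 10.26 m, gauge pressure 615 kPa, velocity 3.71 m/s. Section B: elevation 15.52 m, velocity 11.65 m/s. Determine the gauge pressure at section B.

Pressure head at A: ψ₁ = P₁/(ρg) = 615×1000 / (1000 × 9.81) = 62.69 m.
Velocity heads: v₁²/2g = 3.71²/19.62 = 0.702 m; v₂²/2g = 11.65²/19.62 = 6.918 m.
Total head H = z₁ + ψ₁ + v₁²/2g = 10.26 + 62.69 + 0.702 = 73.65 m.
ψ₂ = H − z₂ − v₂²/2g = 73.65 − 15.52 − 6.918 = 51.21 m.
P₂ = ρgψ₂ = 1000 × 9.81 × 51.21 ≈ 502 kPa.

P₂ ≈ 502 kPa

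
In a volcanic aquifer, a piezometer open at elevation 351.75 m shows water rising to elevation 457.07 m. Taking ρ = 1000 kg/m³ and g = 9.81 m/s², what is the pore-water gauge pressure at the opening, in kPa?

Pressure head ψ = h − z = 457.07 − 351.75 = 105.32 m.
P = ρgψ = 1000 × 9.81 × 105.32 = 1033189 Pa ≈ 1030 kPa.

P ≈ 1030 kPa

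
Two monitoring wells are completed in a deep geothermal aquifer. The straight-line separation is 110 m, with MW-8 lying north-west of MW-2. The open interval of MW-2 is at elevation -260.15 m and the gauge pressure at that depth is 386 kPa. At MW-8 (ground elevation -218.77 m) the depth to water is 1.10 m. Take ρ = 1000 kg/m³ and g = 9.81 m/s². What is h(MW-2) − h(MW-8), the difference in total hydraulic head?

Δh ≈ -0.93 m

Pressure head at MW-2: ψ = P/(ρg) = 386×1000 / (1000 × 9.81) = 39.35 m.
Total head at MW-2: h = z + ψ = -260.15 + 39.35 = -220.80 m.
Total head at MW-8: h = -218.77 − 1.10 = -219.87 m.
Head difference: h(MW-2) − h(MW-8) = -220.80 − (-219.87) = -0.93 m.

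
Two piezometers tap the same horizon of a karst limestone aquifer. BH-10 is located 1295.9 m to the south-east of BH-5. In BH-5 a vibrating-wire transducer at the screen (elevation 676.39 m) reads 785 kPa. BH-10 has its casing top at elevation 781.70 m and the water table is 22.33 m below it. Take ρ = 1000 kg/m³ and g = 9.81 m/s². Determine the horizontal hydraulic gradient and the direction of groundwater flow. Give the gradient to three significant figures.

Pressure head at BH-5: ψ = P/(ρg) = 785×1000 / (1000 × 9.81) = 80.02 m.
Total head at BH-5: h = z + ψ = 676.39 + 80.02 = 756.41 m.
Total head at BH-10: h = 781.70 − 22.33 = 759.37 m.
Head difference: h(BH-5) − h(BH-10) = 756.41 − 759.37 = -2.96 m.
Hydraulic gradient: i = |Δh| / L = 2.96 / 1295.9 = 0.00228.
Flow is from higher to lower head: from BH-10 toward BH-5, i.e. toward the north-west.

i ≈ 0.00228; groundwater flows toward the north-west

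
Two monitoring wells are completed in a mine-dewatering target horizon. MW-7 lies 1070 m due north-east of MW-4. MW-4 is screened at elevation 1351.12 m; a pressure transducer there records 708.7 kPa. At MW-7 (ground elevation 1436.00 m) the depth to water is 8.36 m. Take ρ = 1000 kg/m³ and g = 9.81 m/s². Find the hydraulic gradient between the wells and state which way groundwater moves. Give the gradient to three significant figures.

Pressure head at MW-4: ψ = P/(ρg) = 708.7×1000 / (1000 × 9.81) = 72.24 m.
Total head at MW-4: h = z + ψ = 1351.12 + 72.24 = 1423.36 m.
Total head at MW-7: h = 1436.00 − 8.36 = 1427.64 m.
Head difference: h(MW-4) − h(MW-7) = 1423.36 − 1427.64 = -4.28 m.
Hydraulic gradient: i = |Δh| / L = 4.28 / 1070 = 0.00400.
Flow is from higher to lower head: from MW-7 toward MW-4, i.e. toward the south-west.

i ≈ 0.00400; groundwater flows toward the south-west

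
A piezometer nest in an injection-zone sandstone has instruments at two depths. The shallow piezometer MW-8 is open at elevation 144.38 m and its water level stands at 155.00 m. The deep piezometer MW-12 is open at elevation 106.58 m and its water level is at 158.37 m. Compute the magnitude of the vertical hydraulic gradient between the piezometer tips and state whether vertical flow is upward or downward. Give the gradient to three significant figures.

|i_v| ≈ 0.0892; vertical flow is upward

Total head at MW-8: h = 155.00 m (water level in the standpipe).
Total head at MW-12: h = 158.37 m.
Δh = h(MW-8) − h(MW-12) = 155.00 − 158.37 = -3.37 m.
Vertical separation Δz = 144.38 − 106.58 = 37.80 m.
|i_v| = |Δh| / Δz = 3.37 / 37.80 = 0.0892.
Head is higher in the deep piezometer, so vertical flow is upward (discharge condition).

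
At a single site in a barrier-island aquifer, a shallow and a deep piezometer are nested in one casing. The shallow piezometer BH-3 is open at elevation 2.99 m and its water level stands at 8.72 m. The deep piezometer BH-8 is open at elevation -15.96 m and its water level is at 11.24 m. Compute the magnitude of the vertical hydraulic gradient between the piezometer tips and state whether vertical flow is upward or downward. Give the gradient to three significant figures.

Total head at BH-3: h = 8.72 m (water level in the standpipe).
Total head at BH-8: h = 11.24 m.
Δh = h(BH-3) − h(BH-8) = 8.72 − 11.24 = -2.52 m.
Vertical separation Δz = 2.99 − (-15.96) = 18.95 m.
|i_v| = |Δh| / Δz = 2.52 / 18.95 = 0.133.
Head is higher in the deep piezometer, so vertical flow is upward (discharge condition).

|i_v| ≈ 0.133; vertical flow is upward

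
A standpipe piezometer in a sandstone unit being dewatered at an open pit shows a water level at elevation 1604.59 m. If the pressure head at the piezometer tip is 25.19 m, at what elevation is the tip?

z = h − ψ = 1604.59 − 25.19 = 1579.40 m.

z ≈ 1579.40 m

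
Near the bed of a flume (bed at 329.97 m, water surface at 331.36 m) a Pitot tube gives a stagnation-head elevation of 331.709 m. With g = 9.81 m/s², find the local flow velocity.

v ≈ 2.62 m/s

Near the bed, under hydrostatic conditions, the piezometric head (z + ψ) equals the free-surface elevation, 331.36 m.
Velocity head = total − piezometric = 331.709 − 331.36 = 0.349 m.
v = √(2g·h_v) = √(2 × 9.81 × 0.349) = 2.62 m/s.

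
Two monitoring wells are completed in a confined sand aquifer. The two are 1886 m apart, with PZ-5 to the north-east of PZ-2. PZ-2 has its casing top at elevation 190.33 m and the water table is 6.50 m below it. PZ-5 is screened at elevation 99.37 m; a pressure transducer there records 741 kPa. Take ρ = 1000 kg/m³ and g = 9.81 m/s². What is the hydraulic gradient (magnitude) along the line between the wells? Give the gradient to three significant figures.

i ≈ 0.00473

Total head at PZ-2: h = 190.33 − 6.50 = 183.83 m.
Pressure head at PZ-5: ψ = P/(ρg) = 741×1000 / (1000 × 9.81) = 75.54 m.
Total head at PZ-5: h = z + ψ = 99.37 + 75.54 = 174.91 m.
Head difference: h(PZ-2) − h(PZ-5) = 183.83 − 174.91 = 8.92 m.
Hydraulic gradient: i = |Δh| / L = 8.92 / 1886 = 0.00473.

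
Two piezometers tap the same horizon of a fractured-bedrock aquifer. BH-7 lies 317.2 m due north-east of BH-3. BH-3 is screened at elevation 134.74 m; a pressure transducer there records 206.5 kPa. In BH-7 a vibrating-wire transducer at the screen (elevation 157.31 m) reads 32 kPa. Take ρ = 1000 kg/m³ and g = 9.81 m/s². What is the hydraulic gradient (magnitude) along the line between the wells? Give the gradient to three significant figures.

Pressure head at BH-3: ψ = P/(ρg) = 206.5×1000 / (1000 × 9.81) = 21.05 m.
Total head at BH-3: h = z + ψ = 134.74 + 21.05 = 155.79 m.
Pressure head at BH-7: ψ = P/(ρg) = 32×1000 / (1000 × 9.81) = 3.26 m.
Total head at BH-7: h = z + ψ = 157.31 + 3.26 = 160.57 m.
Head difference: h(BH-3) − h(BH-7) = 155.79 − 160.57 = -4.78 m.
Hydraulic gradient: i = |Δh| / L = 4.78 / 317.2 = 0.0151.

i ≈ 0.0151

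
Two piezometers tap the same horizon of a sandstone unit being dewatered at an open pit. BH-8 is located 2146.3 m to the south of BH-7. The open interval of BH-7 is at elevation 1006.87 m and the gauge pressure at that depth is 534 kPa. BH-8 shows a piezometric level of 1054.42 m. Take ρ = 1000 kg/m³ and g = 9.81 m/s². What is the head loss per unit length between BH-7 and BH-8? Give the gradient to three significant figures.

Pressure head at BH-7: ψ = P/(ρg) = 534×1000 / (1000 × 9.81) = 54.43 m.
Total head at BH-7: h = z + ψ = 1006.87 + 54.43 = 1061.30 m.
Total head at BH-8: h = 1054.42 m (water level in the piezometer is the total head).
Head difference: h(BH-7) − h(BH-8) = 1061.30 − 1054.42 = 6.88 m.
Hydraulic gradient: i = |Δh| / L = 6.88 / 2146.3 = 0.00321.

i ≈ 0.00321 m/m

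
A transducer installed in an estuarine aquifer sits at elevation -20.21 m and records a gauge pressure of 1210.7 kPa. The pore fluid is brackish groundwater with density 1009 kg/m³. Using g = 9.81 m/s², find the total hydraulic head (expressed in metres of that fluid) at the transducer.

ψ = P/(ρg) = 1210.7×1000 / (1009 × 9.81) = 122.31 m.
h = z + ψ = -20.21 + 122.31 = 102.10 m.

h ≈ 102.10 m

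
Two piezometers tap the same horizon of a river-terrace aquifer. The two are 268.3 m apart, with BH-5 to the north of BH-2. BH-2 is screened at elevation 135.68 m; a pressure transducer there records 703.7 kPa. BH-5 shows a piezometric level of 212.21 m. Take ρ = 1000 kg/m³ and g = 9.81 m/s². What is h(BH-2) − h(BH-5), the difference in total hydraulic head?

Pressure head at BH-2: ψ = P/(ρg) = 703.7×1000 / (1000 × 9.81) = 71.73 m.
Total head at BH-2: h = z + ψ = 135.68 + 71.73 = 207.41 m.
Total head at BH-5: h = 212.21 m (water level in the piezometer is the total head).
Head difference: h(BH-2) − h(BH-5) = 207.41 − 212.21 = -4.80 m.

Δh ≈ -4.80 m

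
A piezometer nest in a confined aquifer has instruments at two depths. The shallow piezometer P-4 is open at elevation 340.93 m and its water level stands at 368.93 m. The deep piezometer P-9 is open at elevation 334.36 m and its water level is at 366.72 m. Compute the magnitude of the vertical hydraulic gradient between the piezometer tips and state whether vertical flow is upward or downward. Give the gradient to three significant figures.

|i_v| ≈ 0.336; vertical flow is downward

Total head at P-4: h = 368.93 m (water level in the standpipe).
Total head at P-9: h = 366.72 m.
Δh = h(P-4) − h(P-9) = 368.93 − 366.72 = 2.21 m.
Vertical separation Δz = 340.93 − 334.36 = 6.57 m.
|i_v| = |Δh| / Δz = 2.21 / 6.57 = 0.336.
Head is higher in the shallow piezometer, so vertical flow is downward (recharge condition).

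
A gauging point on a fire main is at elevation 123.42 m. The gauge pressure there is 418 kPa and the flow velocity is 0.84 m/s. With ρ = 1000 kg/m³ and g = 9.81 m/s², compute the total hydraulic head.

Pressure head ψ = P/(ρg) = 418×1000 / (1000 × 9.81) = 42.61 m.
Velocity head = v²/(2g) = 0.84² / (2 × 9.81) = 0.036 m.
h = z + ψ + v²/(2g) = 123.42 + 42.61 + 0.036 = 166.07 m.

h ≈ 166.07 m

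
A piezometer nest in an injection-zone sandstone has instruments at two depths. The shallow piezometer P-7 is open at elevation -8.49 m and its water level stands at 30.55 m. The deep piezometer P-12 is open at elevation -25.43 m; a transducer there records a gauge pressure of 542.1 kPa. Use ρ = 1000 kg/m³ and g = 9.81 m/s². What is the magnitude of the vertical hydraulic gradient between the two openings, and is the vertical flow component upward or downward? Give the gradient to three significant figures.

|i_v| ≈ 0.0425; vertical flow is downward

Total head at P-7: h = 30.55 m (water level in the standpipe).
Pressure head at P-12: ψ = P/(ρg) = 542.1×1000 / (1000 × 9.81) = 55.26 m.
Total head at P-12: h = z + ψ = -25.43 + 55.26 = 29.83 m.
Δh = h(P-7) − h(P-12) = 30.55 − 29.83 = 0.72 m.
Vertical separation Δz = -8.49 − (-25.43) = 16.94 m.
|i_v| = |Δh| / Δz = 0.72 / 16.94 = 0.0425.
Head is higher in the shallow piezometer, so vertical flow is downward (recharge condition).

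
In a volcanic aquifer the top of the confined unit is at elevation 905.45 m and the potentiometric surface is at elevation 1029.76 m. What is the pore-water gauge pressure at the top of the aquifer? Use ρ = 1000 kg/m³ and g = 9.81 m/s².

Pressure head at the aquifer top: ψ = h − z = 1029.76 − 905.45 = 124.31 m.
P = ρgψ = 1000 × 9.81 × 124.31 = 1219481 Pa ≈ 1220 kPa.

P ≈ 1220 kPa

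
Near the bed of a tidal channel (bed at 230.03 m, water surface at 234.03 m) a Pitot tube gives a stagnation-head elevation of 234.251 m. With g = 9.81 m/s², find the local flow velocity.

Near the bed, under hydrostatic conditions, the piezometric head (z + ψ) equals the free-surface elevation, 234.03 m.
Velocity head = total − piezometric = 234.251 − 234.03 = 0.221 m.
v = √(2g·h_v) = √(2 × 9.81 × 0.221) = 2.08 m/s.

v ≈ 2.08 m/s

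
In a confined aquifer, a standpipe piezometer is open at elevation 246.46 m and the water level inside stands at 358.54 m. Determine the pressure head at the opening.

Total head h = 358.54 m (the water-surface elevation in the piezometer).
Pressure head ψ = h − z = 358.54 − 246.46 = 112.08 m.

ψ ≈ 112.08 m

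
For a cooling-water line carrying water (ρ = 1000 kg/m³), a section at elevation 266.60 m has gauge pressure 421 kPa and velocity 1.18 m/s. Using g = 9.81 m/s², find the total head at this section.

Pressure head ψ = P/(ρg) = 421×1000 / (1000 × 9.81) = 42.92 m.
Velocity head = v²/(2g) = 1.18² / (2 × 9.81) = 0.071 m.
h = z + ψ + v²/(2g) = 266.60 + 42.92 + 0.071 = 309.59 m.

h ≈ 309.59 m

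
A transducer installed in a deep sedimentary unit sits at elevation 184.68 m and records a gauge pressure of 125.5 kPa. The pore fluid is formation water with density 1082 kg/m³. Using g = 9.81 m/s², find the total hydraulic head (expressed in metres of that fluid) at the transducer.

h ≈ 196.50 m

ψ = P/(ρg) = 125.5×1000 / (1082 × 9.81) = 11.82 m.
h = z + ψ = 184.68 + 11.82 = 196.50 m.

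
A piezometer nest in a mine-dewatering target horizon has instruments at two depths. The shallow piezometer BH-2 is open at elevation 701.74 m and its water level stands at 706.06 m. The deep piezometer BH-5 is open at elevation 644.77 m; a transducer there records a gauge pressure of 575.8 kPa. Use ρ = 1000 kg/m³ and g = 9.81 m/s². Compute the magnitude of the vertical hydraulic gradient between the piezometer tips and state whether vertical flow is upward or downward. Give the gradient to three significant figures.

Total head at BH-2: h = 706.06 m (water level in the standpipe).
Pressure head at BH-5: ψ = P/(ρg) = 575.8×1000 / (1000 × 9.81) = 58.70 m.
Total head at BH-5: h = z + ψ = 644.77 + 58.70 = 703.47 m.
Δh = h(BH-2) − h(BH-5) = 706.06 − 703.47 = 2.59 m.
Vertical separation Δz = 701.74 − 644.77 = 56.97 m.
|i_v| = |Δh| / Δz = 2.59 / 56.97 = 0.0455.
Head is higher in the shallow piezometer, so vertical flow is downward (recharge condition).

|i_v| ≈ 0.0455; vertical flow is downward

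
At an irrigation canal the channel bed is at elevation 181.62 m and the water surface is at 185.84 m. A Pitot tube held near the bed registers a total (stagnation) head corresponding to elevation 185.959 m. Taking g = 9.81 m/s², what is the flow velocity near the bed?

Near the bed, under hydrostatic conditions, the piezometric head (z + ψ) equals the free-surface elevation, 185.84 m.
Velocity head = total − piezometric = 185.959 − 185.84 = 0.119 m.
v = √(2g·h_v) = √(2 × 9.81 × 0.119) = 1.53 m/s.

v ≈ 1.53 m/s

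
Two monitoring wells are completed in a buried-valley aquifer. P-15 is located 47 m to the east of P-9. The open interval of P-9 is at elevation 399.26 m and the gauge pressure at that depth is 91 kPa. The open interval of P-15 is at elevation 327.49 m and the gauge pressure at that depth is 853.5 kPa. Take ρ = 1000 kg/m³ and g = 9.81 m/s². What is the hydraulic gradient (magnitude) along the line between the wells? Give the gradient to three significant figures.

i ≈ 0.127

Pressure head at P-9: ψ = P/(ρg) = 91×1000 / (1000 × 9.81) = 9.28 m.
Total head at P-9: h = z + ψ = 399.26 + 9.28 = 408.54 m.
Pressure head at P-15: ψ = P/(ρg) = 853.5×1000 / (1000 × 9.81) = 87.00 m.
Total head at P-15: h = z + ψ = 327.49 + 87.00 = 414.49 m.
Head difference: h(P-9) − h(P-15) = 408.54 − 414.49 = -5.95 m.
Hydraulic gradient: i = |Δh| / L = 5.95 / 47 = 0.127.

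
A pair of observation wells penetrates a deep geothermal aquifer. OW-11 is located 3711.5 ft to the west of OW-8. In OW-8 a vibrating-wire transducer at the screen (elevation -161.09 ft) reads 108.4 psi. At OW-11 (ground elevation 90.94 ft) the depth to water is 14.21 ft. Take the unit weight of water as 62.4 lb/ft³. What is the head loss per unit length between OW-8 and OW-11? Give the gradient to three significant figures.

Pressure head at OW-8: ψ = 144·P/γ = 144 × 108.4 / 62.4 = 250.15 ft.
Total head at OW-8: h = z + ψ = -161.09 + 250.15 = 89.06 ft.
Total head at OW-11: h = 90.94 − 14.21 = 76.73 ft.
Head difference: h(OW-8) − h(OW-11) = 89.06 − 76.73 = 12.33 ft.
Hydraulic gradient: i = |Δh| / L = 12.33 / 3711.5 = 0.00332.

i ≈ 0.00332 ft/ft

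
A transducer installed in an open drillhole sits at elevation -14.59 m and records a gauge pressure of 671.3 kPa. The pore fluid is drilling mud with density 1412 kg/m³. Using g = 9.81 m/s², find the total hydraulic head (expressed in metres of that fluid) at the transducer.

h ≈ 33.87 m

ψ = P/(ρg) = 671.3×1000 / (1412 × 9.81) = 48.46 m.
h = z + ψ = -14.59 + 48.46 = 33.87 m.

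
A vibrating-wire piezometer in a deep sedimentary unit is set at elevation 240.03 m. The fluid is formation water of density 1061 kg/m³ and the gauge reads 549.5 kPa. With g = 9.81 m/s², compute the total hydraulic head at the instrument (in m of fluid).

h ≈ 292.82 m

ψ = P/(ρg) = 549.5×1000 / (1061 × 9.81) = 52.79 m.
h = z + ψ = 240.03 + 52.79 = 292.82 m.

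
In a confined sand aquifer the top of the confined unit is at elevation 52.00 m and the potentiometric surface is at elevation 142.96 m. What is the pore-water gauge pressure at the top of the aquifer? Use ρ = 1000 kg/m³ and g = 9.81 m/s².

Pressure head at the aquifer top: ψ = h − z = 142.96 − 52.00 = 90.96 m.
P = ρgψ = 1000 × 9.81 × 90.96 = 892318 Pa ≈ 892 kPa.

P ≈ 892 kPa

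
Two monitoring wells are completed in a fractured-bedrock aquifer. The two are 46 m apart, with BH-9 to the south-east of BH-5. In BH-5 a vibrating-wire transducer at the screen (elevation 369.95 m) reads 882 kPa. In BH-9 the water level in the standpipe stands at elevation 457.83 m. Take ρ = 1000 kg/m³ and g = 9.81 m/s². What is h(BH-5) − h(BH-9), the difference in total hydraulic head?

Pressure head at BH-5: ψ = P/(ρg) = 882×1000 / (1000 × 9.81) = 89.91 m.
Total head at BH-5: h = z + ψ = 369.95 + 89.91 = 459.86 m.
Total head at BH-9: h = 457.83 m (water level in the piezometer is the total head).
Head difference: h(BH-5) − h(BH-9) = 459.86 − 457.83 = 2.03 m.

Δh ≈ 2.03 m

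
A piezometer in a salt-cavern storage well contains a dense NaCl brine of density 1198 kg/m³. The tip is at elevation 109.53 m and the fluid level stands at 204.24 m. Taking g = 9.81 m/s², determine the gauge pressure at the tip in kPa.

Pressure head ψ = h − z = 204.24 − 109.53 = 94.71 m.
P = ρgψ = 1198 × 9.81 × 94.71 = 1113068 Pa ≈ 1110 kPa.

P ≈ 1110 kPa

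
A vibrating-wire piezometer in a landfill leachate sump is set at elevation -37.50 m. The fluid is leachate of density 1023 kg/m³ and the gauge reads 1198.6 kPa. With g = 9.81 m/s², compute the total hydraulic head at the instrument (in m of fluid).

h ≈ 81.93 m

ψ = P/(ρg) = 1198.6×1000 / (1023 × 9.81) = 119.43 m.
h = z + ψ = -37.50 + 119.43 = 81.93 m.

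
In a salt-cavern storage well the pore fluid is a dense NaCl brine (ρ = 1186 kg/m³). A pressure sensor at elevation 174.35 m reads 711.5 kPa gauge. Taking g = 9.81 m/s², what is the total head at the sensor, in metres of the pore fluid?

h ≈ 235.50 m

ψ = P/(ρg) = 711.5×1000 / (1186 × 9.81) = 61.15 m.
h = z + ψ = 174.35 + 61.15 = 235.50 m.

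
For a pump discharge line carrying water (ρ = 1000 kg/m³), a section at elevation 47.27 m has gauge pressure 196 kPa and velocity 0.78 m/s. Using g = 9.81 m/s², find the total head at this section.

Pressure head ψ = P/(ρg) = 196×1000 / (1000 × 9.81) = 19.98 m.
Velocity head = v²/(2g) = 0.78² / (2 × 9.81) = 0.031 m.
h = z + ψ + v²/(2g) = 47.27 + 19.98 + 0.031 = 67.28 m.

h ≈ 67.28 m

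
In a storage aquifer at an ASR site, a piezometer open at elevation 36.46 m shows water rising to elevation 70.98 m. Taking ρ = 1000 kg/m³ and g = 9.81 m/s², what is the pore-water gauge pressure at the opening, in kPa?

Pressure head ψ = h − z = 70.98 − 36.46 = 34.52 m.
P = ρgψ = 1000 × 9.81 × 34.52 = 338641 Pa ≈ 339 kPa.

P ≈ 339 kPa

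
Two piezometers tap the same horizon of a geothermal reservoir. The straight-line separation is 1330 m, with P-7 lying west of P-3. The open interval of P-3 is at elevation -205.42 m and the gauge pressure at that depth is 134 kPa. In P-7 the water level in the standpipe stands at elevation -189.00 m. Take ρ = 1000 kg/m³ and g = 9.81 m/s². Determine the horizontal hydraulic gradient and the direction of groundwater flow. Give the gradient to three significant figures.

Pressure head at P-3: ψ = P/(ρg) = 134×1000 / (1000 × 9.81) = 13.66 m.
Total head at P-3: h = z + ψ = -205.42 + 13.66 = -191.76 m.
Total head at P-7: h = -189.00 m (water level in the piezometer is the total head).
Head difference: h(P-3) − h(P-7) = -191.76 − (-189.00) = -2.76 m.
Hydraulic gradient: i = |Δh| / L = 2.76 / 1330 = 0.00208.
Flow is from higher to lower head: from P-7 toward P-3, i.e. toward the east.

i ≈ 0.00208; groundwater flows toward the east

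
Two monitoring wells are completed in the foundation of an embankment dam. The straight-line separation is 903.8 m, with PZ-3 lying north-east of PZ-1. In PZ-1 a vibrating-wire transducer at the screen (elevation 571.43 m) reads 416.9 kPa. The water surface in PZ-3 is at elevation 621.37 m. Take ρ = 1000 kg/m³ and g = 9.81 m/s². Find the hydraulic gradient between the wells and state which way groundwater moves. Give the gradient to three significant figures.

Pressure head at PZ-1: ψ = P/(ρg) = 416.9×1000 / (1000 × 9.81) = 42.50 m.
Total head at PZ-1: h = z + ψ = 571.43 + 42.50 = 613.93 m.
Total head at PZ-3: h = 621.37 m (water level in the piezometer is the total head).
Head difference: h(PZ-1) − h(PZ-3) = 613.93 − 621.37 = -7.44 m.
Hydraulic gradient: i = |Δh| / L = 7.44 / 903.8 = 0.00823.
Flow is from higher to lower head: from PZ-3 toward PZ-1, i.e. toward the south-west.

i ≈ 0.00823; groundwater flows toward the south-west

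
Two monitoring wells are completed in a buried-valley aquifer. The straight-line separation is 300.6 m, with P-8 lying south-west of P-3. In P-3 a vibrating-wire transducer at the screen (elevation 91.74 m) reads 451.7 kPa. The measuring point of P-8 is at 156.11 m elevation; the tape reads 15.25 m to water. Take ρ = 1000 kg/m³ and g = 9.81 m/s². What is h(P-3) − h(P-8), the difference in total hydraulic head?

Pressure head at P-3: ψ = P/(ρg) = 451.7×1000 / (1000 × 9.81) = 46.04 m.
Total head at P-3: h = z + ψ = 91.74 + 46.04 = 137.78 m.
Total head at P-8: h = 156.11 − 15.25 = 140.86 m.
Head difference: h(P-3) − h(P-8) = 137.78 − 140.86 = -3.08 m.

Δh ≈ -3.08 m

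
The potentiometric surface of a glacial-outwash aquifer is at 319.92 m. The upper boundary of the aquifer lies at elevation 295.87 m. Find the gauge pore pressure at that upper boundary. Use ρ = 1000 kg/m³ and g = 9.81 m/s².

P ≈ 236 kPa

Pressure head at the aquifer top: ψ = h − z = 319.92 − 295.87 = 24.05 m.
P = ρgψ = 1000 × 9.81 × 24.05 = 235931 Pa ≈ 236 kPa.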